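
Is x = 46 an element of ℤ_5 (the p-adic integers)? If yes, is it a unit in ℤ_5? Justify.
x ∈ ℤ_5^× (unit); v_5(x) = 0

ℤ_5 = {x ∈ ℚ_5 : v_5(x) ≥ 0} and ℤ_5^× = {x ∈ ℤ_5 : v_5(x) = 0}. Here v_5(46) = v_5(num) − v_5(den) = 0; compare against these criteria.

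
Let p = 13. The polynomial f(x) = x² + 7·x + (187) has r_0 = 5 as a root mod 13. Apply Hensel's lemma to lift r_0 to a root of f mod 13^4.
r_3 = 14604 (mod 28561)

Hensel: r_{i+1} = r_i − f(r_i)·(f′(r_i))^{-1} mod 13^{i+2}, f′(x) = 2x + 7. Iterate:
  r_0 = 5 (mod 13)
  r_1 = 70 (mod 169)
  r_2 = 1422 (mod 2197)
  r_3 = 14604 (mod 28561)
Final: r = 14604 satisfies f(r) ≡ 0 mod 13^4.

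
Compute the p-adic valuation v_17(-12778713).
v_17(-12778713) = 5

v_17(n) is the largest exponent k such that 17^k divides n. Factor out: -12778713 = -17^5 · 9. (Sign doesn't affect v_p.) So v_17(-12778713) = 5.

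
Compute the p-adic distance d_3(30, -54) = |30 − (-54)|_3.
d_3(30, -54) = 1/3

Step 1 — x − y = 30 − (-54) = 84. Step 2 — v_3(84) = 1 (factor: 84 = (3^1 · 28); the sign does not affect v_p). Step 3 — |x − y|_3 = 3^{-1} = 1/3.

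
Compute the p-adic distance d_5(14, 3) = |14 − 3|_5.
d_5(14, 3) = 1

Step 1 — x − y = 14 − 3 = 11. Step 2 — v_5(11) = 0 (factor: 11 = (5^0 · 11); the sign does not affect v_p). Step 3 — |x − y|_5 = 5^{0} = 1.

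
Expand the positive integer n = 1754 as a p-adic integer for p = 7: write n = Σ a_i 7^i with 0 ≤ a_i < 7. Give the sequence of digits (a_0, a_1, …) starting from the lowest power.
(a_0, a_1, …) = (4, 5, 0, 5)

Repeated division by 7 gives the digits low-to-high: 1754 = 4 + 5·7^1 + 5·7^3. Digit sequence: (4, 5, 0, 5).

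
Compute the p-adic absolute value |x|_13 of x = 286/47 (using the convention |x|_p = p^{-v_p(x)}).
|286/47|_13 = 1/13

Step 1 — compute v_13(x) by factoring powers of 13 out of the numerator and denominator: v_13(286/47) = 1. Step 2 — apply |x|_p = p^{-v_p(x)} = 13^{-1} = 1/13.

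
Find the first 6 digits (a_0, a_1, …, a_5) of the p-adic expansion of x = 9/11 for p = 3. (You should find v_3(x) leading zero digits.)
(a_0, …, a_5) = (0, 0, 2, 1, 0, 2)

v_3(9/11) = 2, so a_0 = ... = a_1 = 0. Factor out: x = 3^2 · u with u = 1/11 a unit in ℤ_3. Expand u iteratively via a_{v+i} = u_i mod 3, u_{i+1} = (u_i − a_{v+i})/3:
  u_0 = 1/11;  a_2 = 2;  u_1 = (u_0 − 2)/3 = -7/11
  u_1 = -7/11;  a_3 = 1;  u_2 = (u_1 − 1)/3 = -6/11
  u_2 = -6/11;  a_4 = 0;  u_3 = (u_2 − 0)/3 = -2/11
  u_3 = -2/11;  a_5 = 2;  u_4 = (u_3 − 2)/3 = -8/11
Digits: (0, 0, 2, 1, 0, 2).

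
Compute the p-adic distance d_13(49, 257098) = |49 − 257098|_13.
d_13(49, 257098) = 1/28561

Step 1 — x − y = 49 − 257098 = -257049. Step 2 — v_13(-257049) = 4 (factor: -257049 = −(13^4 · 9); the sign does not affect v_p). Step 3 — |x − y|_13 = 13^{-4} = 1/28561.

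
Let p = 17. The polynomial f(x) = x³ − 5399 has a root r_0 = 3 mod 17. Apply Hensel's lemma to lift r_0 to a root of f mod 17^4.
r_3 = 47416 (mod 83521)

Hensel: r_{i+1} = r_i − f(r_i)/f′(r_i) mod 17^{i+2}, where f′(x) = 3x². Iterate:
  r_0 = 3 (mod 17)
  r_1 = 20 (mod 289)
  r_2 = 3199 (mod 4913)
  r_3 = 47416 (mod 83521)
Final: r = 47416 with f(r) ≡ 0 mod 17^4.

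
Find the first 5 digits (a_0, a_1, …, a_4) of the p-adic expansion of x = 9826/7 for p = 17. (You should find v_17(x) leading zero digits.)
(a_0, …, a_4) = (0, 0, 0, 10, 14)

v_17(9826/7) = 3, so a_0 = ... = a_2 = 0. Factor out: x = 17^3 · u with u = 2/7 a unit in ℤ_17. Expand u iteratively via a_{v+i} = u_i mod 17, u_{i+1} = (u_i − a_{v+i})/17:
  u_0 = 2/7;  a_3 = 10;  u_1 = (u_0 − 10)/17 = -4/7
  u_1 = -4/7;  a_4 = 14;  u_2 = (u_1 − 14)/17 = -6/7
Digits: (0, 0, 0, 10, 14).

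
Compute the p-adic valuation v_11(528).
v_11(528) = 1

v_11(n) is the largest exponent k such that 11^k divides n. Factor out: 528 = 11^1 · 48. (Sign doesn't affect v_p.) So v_11(528) = 1.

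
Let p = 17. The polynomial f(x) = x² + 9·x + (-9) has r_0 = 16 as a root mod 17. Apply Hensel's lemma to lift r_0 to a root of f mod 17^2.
r_1 = 84 (mod 289)

Hensel: r_{i+1} = r_i − f(r_i)·(f′(r_i))^{-1} mod 17^{i+2}, f′(x) = 2x + 9. Iterate:
  r_0 = 16 (mod 17)
  r_1 = 84 (mod 289)
Final: r = 84 satisfies f(r) ≡ 0 mod 17^2.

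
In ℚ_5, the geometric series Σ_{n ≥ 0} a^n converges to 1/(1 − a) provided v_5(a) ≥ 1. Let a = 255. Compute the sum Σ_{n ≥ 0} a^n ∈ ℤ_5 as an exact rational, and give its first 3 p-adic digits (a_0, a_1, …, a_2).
Σ a^n = 1/(1 − a) = -1/254;  first 3 digits = (1, 1, 1)

v_5(a) = 1 ≥ 1, so the series converges in ℤ_5 to 1/(1 − a) = 1/(1 − 255) = -1/254. Expand this rational in ℤ_5: compute digits iteratively via d_i = x_i mod 5, x_{i+1} = (x_i − d_i)/5. The first 3 digits are (1, 1, 1).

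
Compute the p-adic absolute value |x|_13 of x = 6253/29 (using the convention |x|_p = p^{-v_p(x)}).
|6253/29|_13 = 1/169

Step 1 — compute v_13(x) by factoring powers of 13 out of the numerator and denominator: v_13(6253/29) = 2. Step 2 — apply |x|_p = p^{-v_p(x)} = 13^{-2} = 1/169.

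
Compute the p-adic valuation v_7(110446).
v_7(110446) = 4

v_7(n) is the largest exponent k such that 7^k divides n. Factor out: 110446 = 7^4 · 46. (Sign doesn't affect v_p.) So v_7(110446) = 4.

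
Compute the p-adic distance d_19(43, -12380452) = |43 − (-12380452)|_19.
d_19(43, -12380452) = 1/2476099

Step 1 — x − y = 43 − (-12380452) = 12380495. Step 2 — v_19(12380495) = 5 (factor: 12380495 = (19^5 · 5); the sign does not affect v_p). Step 3 — |x − y|_19 = 19^{-5} = 1/2476099.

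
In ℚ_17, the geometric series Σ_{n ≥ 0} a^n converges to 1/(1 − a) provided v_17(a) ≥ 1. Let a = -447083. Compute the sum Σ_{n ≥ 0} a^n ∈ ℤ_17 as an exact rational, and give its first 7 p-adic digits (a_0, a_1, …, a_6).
Σ a^n = 1/(1 − a) = 1/447084;  first 7 digits = (1, 0, 0, 11, 11, 16, 1)

v_17(a) = 3 ≥ 1, so the series converges in ℤ_17 to 1/(1 − a) = 1/(1 − (-447083)) = 1/447084. Expand this rational in ℤ_17: compute digits iteratively via d_i = x_i mod 17, x_{i+1} = (x_i − d_i)/17. The first 7 digits are (1, 0, 0, 11, 11, 16, 1).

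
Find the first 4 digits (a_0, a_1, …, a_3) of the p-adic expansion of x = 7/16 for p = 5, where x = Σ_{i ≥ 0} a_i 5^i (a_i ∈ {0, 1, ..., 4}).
(a_0, …, a_3) = (2, 0, 4, 2)

v_5(7/16) = 0 (numerator and denominator both coprime to 5), so x ∈ ℤ_5^×. Compute digits iteratively via a_i = x_i mod 5, x_{i+1} = (x_i − a_i)/5, with x_0 = x:
  x_0 = 7/16;  a_0 = 2;  x_1 = (x_0 − 2)/5 = -5/16
  x_1 = -5/16;  a_1 = 0;  x_2 = (x_1 − 0)/5 = -1/16
  x_2 = -1/16;  a_2 = 4;  x_3 = (x_2 − 4)/5 = -13/16
  x_3 = -13/16;  a_3 = 2;  x_4 = (x_3 − 2)/5 = -9/16
Digits: (2, 0, 4, 2).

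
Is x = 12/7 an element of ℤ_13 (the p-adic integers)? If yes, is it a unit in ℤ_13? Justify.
x ∈ ℤ_13^× (unit); v_13(x) = 0

ℤ_13 = {x ∈ ℚ_13 : v_13(x) ≥ 0} and ℤ_13^× = {x ∈ ℤ_13 : v_13(x) = 0}. Here v_13(12/7) = v_13(num) − v_13(den) = 0; compare against these criteria.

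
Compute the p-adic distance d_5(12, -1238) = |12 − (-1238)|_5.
d_5(12, -1238) = 1/625

Step 1 — x − y = 12 − (-1238) = 1250. Step 2 — v_5(1250) = 4 (factor: 1250 = (5^4 · 2); the sign does not affect v_p). Step 3 — |x − y|_5 = 5^{-4} = 1/625.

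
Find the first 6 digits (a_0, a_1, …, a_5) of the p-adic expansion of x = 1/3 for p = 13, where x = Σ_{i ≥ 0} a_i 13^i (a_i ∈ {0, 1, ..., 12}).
(a_0, …, a_5) = (9, 8, 8, 8, 8, 8)

v_13(1/3) = 0 (numerator and denominator both coprime to 13), so x ∈ ℤ_13^×. Compute digits iteratively via a_i = x_i mod 13, x_{i+1} = (x_i − a_i)/13, with x_0 = x:
  x_0 = 1/3;  a_0 = 9;  x_1 = (x_0 − 9)/13 = -2/3
  x_1 = -2/3;  a_1 = 8;  x_2 = (x_1 − 8)/13 = -2/3
  x_2 = -2/3;  a_2 = 8;  x_3 = (x_2 − 8)/13 = -2/3
  x_3 = -2/3;  a_3 = 8;  x_4 = (x_3 − 8)/13 = -2/3
  x_4 = -2/3;  a_4 = 8;  x_5 = (x_4 − 8)/13 = -2/3
  x_5 = -2/3;  a_5 = 8;  x_6 = (x_5 − 8)/13 = -2/3
Digits: (9, 8, 8, 8, 8, 8).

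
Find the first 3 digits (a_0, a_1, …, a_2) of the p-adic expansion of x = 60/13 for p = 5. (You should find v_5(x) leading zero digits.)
(a_0, …, a_2) = (0, 4, 4)

v_5(60/13) = 1, so a_0 = ... = a_0 = 0. Factor out: x = 5^1 · u with u = 12/13 a unit in ℤ_5. Expand u iteratively via a_{v+i} = u_i mod 5, u_{i+1} = (u_i − a_{v+i})/5:
  u_0 = 12/13;  a_1 = 4;  u_1 = (u_0 − 4)/5 = -8/13
  u_1 = -8/13;  a_2 = 4;  u_2 = (u_1 − 4)/5 = -12/13
Digits: (0, 4, 4).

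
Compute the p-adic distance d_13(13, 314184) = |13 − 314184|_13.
d_13(13, 314184) = 1/28561

Step 1 — x − y = 13 − 314184 = -314171. Step 2 — v_13(-314171) = 4 (factor: -314171 = −(13^4 · 11); the sign does not affect v_p). Step 3 — |x − y|_13 = 13^{-4} = 1/28561.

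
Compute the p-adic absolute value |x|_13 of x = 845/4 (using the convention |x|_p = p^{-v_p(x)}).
|845/4|_13 = 1/169

Step 1 — compute v_13(x) by factoring powers of 13 out of the numerator and denominator: v_13(845/4) = 2. Step 2 — apply |x|_p = p^{-v_p(x)} = 13^{-2} = 1/169.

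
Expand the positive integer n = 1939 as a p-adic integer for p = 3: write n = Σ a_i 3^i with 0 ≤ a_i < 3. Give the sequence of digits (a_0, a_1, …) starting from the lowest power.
(a_0, a_1, …) = (1, 1, 2, 2, 2, 1, 2)

Repeated division by 3 gives the digits low-to-high: 1939 = 1 + 1·3^1 + 2·3^2 + 2·3^3 + 2·3^4 + 1·3^5 + 2·3^6. Digit sequence: (1, 1, 2, 2, 2, 1, 2).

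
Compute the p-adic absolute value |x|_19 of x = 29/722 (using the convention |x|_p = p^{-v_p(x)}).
|29/722|_19 = 361

Step 1 — compute v_19(x) by factoring powers of 19 out of the numerator and denominator: v_19(29/722) = -2. Step 2 — apply |x|_p = p^{-v_p(x)} = 19^{2} = 361.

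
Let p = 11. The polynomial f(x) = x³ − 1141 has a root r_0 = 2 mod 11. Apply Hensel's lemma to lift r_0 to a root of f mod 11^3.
r_2 = 1014 (mod 1331)

Hensel: r_{i+1} = r_i − f(r_i)/f′(r_i) mod 11^{i+2}, where f′(x) = 3x². Iterate:
  r_0 = 2 (mod 11)
  r_1 = 46 (mod 121)
  r_2 = 1014 (mod 1331)
Final: r = 1014 with f(r) ≡ 0 mod 11^3.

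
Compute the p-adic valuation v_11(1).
v_11(1) = 0

v_11(n) is the largest exponent k such that 11^k divides n. Factor out: 1 = 11^0 · 1. (Sign doesn't affect v_p.) So v_11(1) = 0.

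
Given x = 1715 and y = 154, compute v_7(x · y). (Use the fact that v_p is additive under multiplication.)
v_7(264110) = 4

v_p(x) = 3 (factor: 1715 = 7^3 · 5); v_p(y) = 1 (factor: 154 = 7^1 · 22). Additivity: v_p(xy) = v_p(x) + v_p(y) = 3 + 1 = 4. (Direct check: xy = 264110 = 7^4 · (110).)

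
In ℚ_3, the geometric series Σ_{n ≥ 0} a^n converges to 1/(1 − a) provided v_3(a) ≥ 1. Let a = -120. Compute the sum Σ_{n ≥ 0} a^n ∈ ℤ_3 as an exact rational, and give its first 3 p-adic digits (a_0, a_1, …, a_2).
Σ a^n = 1/(1 − a) = 1/121;  first 3 digits = (1, 2, 2)

v_3(a) = 1 ≥ 1, so the series converges in ℤ_3 to 1/(1 − a) = 1/(1 − (-120)) = 1/121. Expand this rational in ℤ_3: compute digits iteratively via d_i = x_i mod 3, x_{i+1} = (x_i − d_i)/3. The first 3 digits are (1, 2, 2).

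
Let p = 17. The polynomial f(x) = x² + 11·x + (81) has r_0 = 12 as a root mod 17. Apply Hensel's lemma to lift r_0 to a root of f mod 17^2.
r_1 = 233 (mod 289)

Hensel: r_{i+1} = r_i − f(r_i)·(f′(r_i))^{-1} mod 17^{i+2}, f′(x) = 2x + 11. Iterate:
  r_0 = 12 (mod 17)
  r_1 = 233 (mod 289)
Final: r = 233 satisfies f(r) ≡ 0 mod 17^2.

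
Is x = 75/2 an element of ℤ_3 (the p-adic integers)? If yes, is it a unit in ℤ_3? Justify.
x ∈ ℤ_3 but not a unit; v_3(x) = 1 > 0

ℤ_3 = {x ∈ ℚ_3 : v_3(x) ≥ 0} and ℤ_3^× = {x ∈ ℤ_3 : v_3(x) = 0}. Here v_3(75/2) = v_3(num) − v_3(den) = 1; compare against these criteria.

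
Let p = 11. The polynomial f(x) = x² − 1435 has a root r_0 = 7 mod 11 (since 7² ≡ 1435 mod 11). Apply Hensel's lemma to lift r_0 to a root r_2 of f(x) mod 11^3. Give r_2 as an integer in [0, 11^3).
r_2 = 832 (mod 1331)

Hensel's recurrence: r_{i+1} = r_i − f(r_i)·(f′(r_i))^{-1} mod 11^{i+2}, with f′(x) = 2x. Iterate:
  r_0 = 7 (mod 11)
  r_1 = 106 (mod 121)
  r_2 = 832 (mod 1331)
Final: r_2 = 832, and one checks f(r_2) ≡ 0 mod 11^3.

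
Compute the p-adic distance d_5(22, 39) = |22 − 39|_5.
d_5(22, 39) = 1

Step 1 — x − y = 22 − 39 = -17. Step 2 — v_5(-17) = 0 (factor: -17 = −(5^0 · 17); the sign does not affect v_p). Step 3 — |x − y|_5 = 5^{0} = 1.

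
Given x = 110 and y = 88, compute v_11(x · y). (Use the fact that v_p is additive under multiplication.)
v_11(9680) = 2

v_p(x) = 1 (factor: 110 = 11^1 · 10); v_p(y) = 1 (factor: 88 = 11^1 · 8). Additivity: v_p(xy) = v_p(x) + v_p(y) = 1 + 1 = 2. (Direct check: xy = 9680 = 11^2 · (80).)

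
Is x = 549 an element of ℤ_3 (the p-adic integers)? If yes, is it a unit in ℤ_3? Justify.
x ∈ ℤ_3 but not a unit; v_3(x) = 2 > 0

ℤ_3 = {x ∈ ℚ_3 : v_3(x) ≥ 0} and ℤ_3^× = {x ∈ ℤ_3 : v_3(x) = 0}. Here v_3(549) = v_3(num) − v_3(den) = 2; compare against these criteria.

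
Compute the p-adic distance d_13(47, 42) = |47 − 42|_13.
d_13(47, 42) = 1

Step 1 — x − y = 47 − 42 = 5. Step 2 — v_13(5) = 0 (factor: 5 = (13^0 · 5); the sign does not affect v_p). Step 3 — |x − y|_13 = 13^{0} = 1.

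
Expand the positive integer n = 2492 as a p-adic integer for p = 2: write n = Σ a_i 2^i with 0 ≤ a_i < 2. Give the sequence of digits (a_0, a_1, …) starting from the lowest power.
(a_0, a_1, …) = (0, 0, 1, 1, 1, 1, 0, 1, 1, 0, 0, 1)

Repeated division by 2 gives the digits low-to-high: 2492 = 1·2^2 + 1·2^3 + 1·2^4 + 1·2^5 + 1·2^7 + 1·2^8 + 1·2^11. Digit sequence: (0, 0, 1, 1, 1, 1, 0, 1, 1, 0, 0, 1).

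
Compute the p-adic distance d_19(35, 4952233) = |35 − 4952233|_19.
d_19(35, 4952233) = 1/2476099

Step 1 — x − y = 35 − 4952233 = -4952198. Step 2 — v_19(-4952198) = 5 (factor: -4952198 = −(19^5 · 2); the sign does not affect v_p). Step 3 — |x − y|_19 = 19^{-5} = 1/2476099.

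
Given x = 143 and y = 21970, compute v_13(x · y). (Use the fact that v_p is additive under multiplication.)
v_13(3141710) = 4

v_p(x) = 1 (factor: 143 = 13^1 · 11); v_p(y) = 3 (factor: 21970 = 13^3 · 10). Additivity: v_p(xy) = v_p(x) + v_p(y) = 1 + 3 = 4. (Direct check: xy = 3141710 = 13^4 · (110).)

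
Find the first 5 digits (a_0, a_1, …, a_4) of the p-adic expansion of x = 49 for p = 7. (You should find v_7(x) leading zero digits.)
(a_0, …, a_4) = (0, 0, 1, 0, 0)

v_7(49) = 2, so a_0 = ... = a_1 = 0. Factor out: x = 7^2 · u with u = 1 a unit in ℤ_7. Expand u iteratively via a_{v+i} = u_i mod 7, u_{i+1} = (u_i − a_{v+i})/7:
  u_0 = 1;  a_2 = 1;  u_1 = (u_0 − 1)/7 = 0
  u_1 = 0;  a_3 = 0;  u_2 = (u_1 − 0)/7 = 0
  u_2 = 0;  a_4 = 0;  u_3 = (u_2 − 0)/7 = 0
Digits: (0, 0, 1, 0, 0).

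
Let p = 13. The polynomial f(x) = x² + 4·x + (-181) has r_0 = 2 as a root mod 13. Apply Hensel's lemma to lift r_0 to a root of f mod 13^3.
r_2 = 847 (mod 2197)

Hensel: r_{i+1} = r_i − f(r_i)·(f′(r_i))^{-1} mod 13^{i+2}, f′(x) = 2x + 4. Iterate:
  r_0 = 2 (mod 13)
  r_1 = 2 (mod 169)
  r_2 = 847 (mod 2197)
Final: r = 847 satisfies f(r) ≡ 0 mod 13^3.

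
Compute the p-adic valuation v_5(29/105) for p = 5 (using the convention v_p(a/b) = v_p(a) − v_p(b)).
v_5(29/105) = -1

Factor powers of 5 from the numerator and denominator of the reduced fraction: 29 = 5^0 · 29 and 105 = 5^1 · 21. Apply v_p(a/b) = v_p(a) − v_p(b): v_5(29/105) = 0 − 1 = -1.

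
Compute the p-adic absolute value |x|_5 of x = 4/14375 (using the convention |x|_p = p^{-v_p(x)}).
|4/14375|_5 = 625

Step 1 — compute v_5(x) by factoring powers of 5 out of the numerator and denominator: v_5(4/14375) = -4. Step 2 — apply |x|_p = p^{-v_p(x)} = 5^{4} = 625.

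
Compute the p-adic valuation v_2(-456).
v_2(-456) = 3

v_2(n) is the largest exponent k such that 2^k divides n. Factor out: -456 = -2^3 · 57. (Sign doesn't affect v_p.) So v_2(-456) = 3.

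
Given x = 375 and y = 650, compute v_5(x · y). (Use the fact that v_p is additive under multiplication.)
v_5(243750) = 5

v_p(x) = 3 (factor: 375 = 5^3 · 3); v_p(y) = 2 (factor: 650 = 5^2 · 26). Additivity: v_p(xy) = v_p(x) + v_p(y) = 3 + 2 = 5. (Direct check: xy = 243750 = 5^5 · (78).)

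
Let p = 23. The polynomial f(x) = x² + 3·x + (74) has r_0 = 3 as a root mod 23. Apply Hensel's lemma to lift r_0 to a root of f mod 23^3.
r_2 = 8927 (mod 12167)

Hensel: r_{i+1} = r_i − f(r_i)·(f′(r_i))^{-1} mod 23^{i+2}, f′(x) = 2x + 3. Iterate:
  r_0 = 3 (mod 23)
  r_1 = 463 (mod 529)
  r_2 = 8927 (mod 12167)
Final: r = 8927 satisfies f(r) ≡ 0 mod 23^3.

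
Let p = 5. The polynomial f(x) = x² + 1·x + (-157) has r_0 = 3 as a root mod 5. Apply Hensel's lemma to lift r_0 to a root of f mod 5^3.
r_2 = 63 (mod 125)

Hensel: r_{i+1} = r_i − f(r_i)·(f′(r_i))^{-1} mod 5^{i+2}, f′(x) = 2x + 1. Iterate:
  r_0 = 3 (mod 5)
  r_1 = 13 (mod 25)
  r_2 = 63 (mod 125)
Final: r = 63 satisfies f(r) ≡ 0 mod 5^3.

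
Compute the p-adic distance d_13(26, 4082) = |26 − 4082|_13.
d_13(26, 4082) = 1/169

Step 1 — x − y = 26 − 4082 = -4056. Step 2 — v_13(-4056) = 2 (factor: -4056 = −(13^2 · 24); the sign does not affect v_p). Step 3 — |x − y|_13 = 13^{-2} = 1/169.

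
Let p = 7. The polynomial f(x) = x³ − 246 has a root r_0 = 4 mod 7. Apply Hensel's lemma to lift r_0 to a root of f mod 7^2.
r_1 = 18 (mod 49)

Hensel: r_{i+1} = r_i − f(r_i)/f′(r_i) mod 7^{i+2}, where f′(x) = 3x². Iterate:
  r_0 = 4 (mod 7)
  r_1 = 18 (mod 49)
Final: r = 18 with f(r) ≡ 0 mod 7^2.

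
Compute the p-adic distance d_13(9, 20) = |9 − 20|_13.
d_13(9, 20) = 1

Step 1 — x − y = 9 − 20 = -11. Step 2 — v_13(-11) = 0 (factor: -11 = −(13^0 · 11); the sign does not affect v_p). Step 3 — |x − y|_13 = 13^{0} = 1.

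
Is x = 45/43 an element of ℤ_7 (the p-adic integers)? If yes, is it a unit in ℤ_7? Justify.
x ∈ ℤ_7^× (unit); v_7(x) = 0

ℤ_7 = {x ∈ ℚ_7 : v_7(x) ≥ 0} and ℤ_7^× = {x ∈ ℤ_7 : v_7(x) = 0}. Here v_7(45/43) = v_7(num) − v_7(den) = 0; compare against these criteria.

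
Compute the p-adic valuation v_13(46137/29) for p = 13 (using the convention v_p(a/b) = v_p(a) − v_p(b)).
v_13(46137/29) = 3

Factor powers of 13 from the numerator and denominator of the reduced fraction: 46137 = 13^3 · 21 and 29 = 13^0 · 29. Apply v_p(a/b) = v_p(a) − v_p(b): v_13(46137/29) = 3 − 0 = 3.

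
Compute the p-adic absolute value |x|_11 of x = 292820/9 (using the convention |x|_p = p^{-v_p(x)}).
|292820/9|_11 = 1/14641

Step 1 — compute v_11(x) by factoring powers of 11 out of the numerator and denominator: v_11(292820/9) = 4. Step 2 — apply |x|_p = p^{-v_p(x)} = 11^{-4} = 1/14641.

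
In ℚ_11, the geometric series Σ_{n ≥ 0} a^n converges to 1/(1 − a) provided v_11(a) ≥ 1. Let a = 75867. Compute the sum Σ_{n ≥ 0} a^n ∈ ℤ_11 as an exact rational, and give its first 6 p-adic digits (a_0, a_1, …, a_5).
Σ a^n = 1/(1 − a) = -1/75866;  first 6 digits = (1, 0, 0, 2, 5, 0)

v_11(a) = 3 ≥ 1, so the series converges in ℤ_11 to 1/(1 − a) = 1/(1 − 75867) = -1/75866. Expand this rational in ℤ_11: compute digits iteratively via d_i = x_i mod 11, x_{i+1} = (x_i − d_i)/11. The first 6 digits are (1, 0, 0, 2, 5, 0).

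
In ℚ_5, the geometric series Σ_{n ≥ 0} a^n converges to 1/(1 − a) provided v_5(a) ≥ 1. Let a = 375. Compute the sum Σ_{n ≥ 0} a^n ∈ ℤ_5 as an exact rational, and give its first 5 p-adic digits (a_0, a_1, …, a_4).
Σ a^n = 1/(1 − a) = -1/374;  first 5 digits = (1, 0, 0, 3, 0)

v_5(a) = 3 ≥ 1, so the series converges in ℤ_5 to 1/(1 − a) = 1/(1 − 375) = -1/374. Expand this rational in ℤ_5: compute digits iteratively via d_i = x_i mod 5, x_{i+1} = (x_i − d_i)/5. The first 5 digits are (1, 0, 0, 3, 0).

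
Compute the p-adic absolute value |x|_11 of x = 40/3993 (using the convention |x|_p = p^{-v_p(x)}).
|40/3993|_11 = 1331

Step 1 — compute v_11(x) by factoring powers of 11 out of the numerator and denominator: v_11(40/3993) = -3. Step 2 — apply |x|_p = p^{-v_p(x)} = 11^{3} = 1331.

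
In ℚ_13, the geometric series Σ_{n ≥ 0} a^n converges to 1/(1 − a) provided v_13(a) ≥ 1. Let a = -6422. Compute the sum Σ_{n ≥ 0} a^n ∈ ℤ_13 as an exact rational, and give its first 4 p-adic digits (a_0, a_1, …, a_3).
Σ a^n = 1/(1 − a) = 1/6423;  first 4 digits = (1, 0, 1, 10)

v_13(a) = 2 ≥ 1, so the series converges in ℤ_13 to 1/(1 − a) = 1/(1 − (-6422)) = 1/6423. Expand this rational in ℤ_13: compute digits iteratively via d_i = x_i mod 13, x_{i+1} = (x_i − d_i)/13. The first 4 digits are (1, 0, 1, 10).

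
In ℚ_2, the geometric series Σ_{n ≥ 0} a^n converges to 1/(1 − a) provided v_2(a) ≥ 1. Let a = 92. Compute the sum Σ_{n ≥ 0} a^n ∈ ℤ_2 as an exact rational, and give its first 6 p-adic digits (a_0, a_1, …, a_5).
Σ a^n = 1/(1 − a) = -1/91;  first 6 digits = (1, 0, 1, 1, 0, 1)

v_2(a) = 2 ≥ 1, so the series converges in ℤ_2 to 1/(1 − a) = 1/(1 − 92) = -1/91. Expand this rational in ℤ_2: compute digits iteratively via d_i = x_i mod 2, x_{i+1} = (x_i − d_i)/2. The first 6 digits are (1, 0, 1, 1, 0, 1).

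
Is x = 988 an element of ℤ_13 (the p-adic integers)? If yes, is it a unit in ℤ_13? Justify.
x ∈ ℤ_13 but not a unit; v_13(x) = 1 > 0

ℤ_13 = {x ∈ ℚ_13 : v_13(x) ≥ 0} and ℤ_13^× = {x ∈ ℤ_13 : v_13(x) = 0}. Here v_13(988) = v_13(num) − v_13(den) = 1; compare against these criteria.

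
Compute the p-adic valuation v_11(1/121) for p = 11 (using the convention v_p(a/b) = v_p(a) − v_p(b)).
v_11(1/121) = -2

Factor powers of 11 from the numerator and denominator of the reduced fraction: 1 = 11^0 · 1 and 121 = 11^2 · 1. Apply v_p(a/b) = v_p(a) − v_p(b): v_11(1/121) = 0 − 2 = -2.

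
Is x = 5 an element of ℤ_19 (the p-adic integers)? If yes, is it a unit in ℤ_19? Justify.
x ∈ ℤ_19^× (unit); v_19(x) = 0

ℤ_19 = {x ∈ ℚ_19 : v_19(x) ≥ 0} and ℤ_19^× = {x ∈ ℤ_19 : v_19(x) = 0}. Here v_19(5) = v_19(num) − v_19(den) = 0; compare against these criteria.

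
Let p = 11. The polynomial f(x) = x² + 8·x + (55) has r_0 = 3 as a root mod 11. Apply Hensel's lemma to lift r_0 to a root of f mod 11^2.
r_1 = 14 (mod 121)

Hensel: r_{i+1} = r_i − f(r_i)·(f′(r_i))^{-1} mod 11^{i+2}, f′(x) = 2x + 8. Iterate:
  r_0 = 3 (mod 11)
  r_1 = 14 (mod 121)
Final: r = 14 satisfies f(r) ≡ 0 mod 11^2.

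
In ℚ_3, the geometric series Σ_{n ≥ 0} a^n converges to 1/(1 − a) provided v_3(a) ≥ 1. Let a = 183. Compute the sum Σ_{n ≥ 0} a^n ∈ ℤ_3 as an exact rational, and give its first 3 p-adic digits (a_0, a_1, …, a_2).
Σ a^n = 1/(1 − a) = -1/182;  first 3 digits = (1, 1, 0)

v_3(a) = 1 ≥ 1, so the series converges in ℤ_3 to 1/(1 − a) = 1/(1 − 183) = -1/182. Expand this rational in ℤ_3: compute digits iteratively via d_i = x_i mod 3, x_{i+1} = (x_i − d_i)/3. The first 3 digits are (1, 1, 0).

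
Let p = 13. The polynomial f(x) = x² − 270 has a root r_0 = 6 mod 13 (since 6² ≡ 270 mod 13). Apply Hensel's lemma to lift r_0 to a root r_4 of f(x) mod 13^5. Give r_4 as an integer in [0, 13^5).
r_4 = 55880 (mod 371293)

Hensel's recurrence: r_{i+1} = r_i − f(r_i)·(f′(r_i))^{-1} mod 13^{i+2}, with f′(x) = 2x. Iterate:
  r_0 = 6 (mod 13)
  r_1 = 110 (mod 169)
  r_2 = 955 (mod 2197)
  r_3 = 27319 (mod 28561)
  r_4 = 55880 (mod 371293)
Final: r_4 = 55880, and one checks f(r_4) ≡ 0 mod 13^5.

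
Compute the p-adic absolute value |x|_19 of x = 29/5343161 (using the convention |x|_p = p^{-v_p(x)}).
|29/5343161|_19 = 130321

Step 1 — compute v_19(x) by factoring powers of 19 out of the numerator and denominator: v_19(29/5343161) = -4. Step 2 — apply |x|_p = p^{-v_p(x)} = 19^{4} = 130321.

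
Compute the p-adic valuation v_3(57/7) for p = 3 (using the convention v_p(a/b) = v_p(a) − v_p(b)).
v_3(57/7) = 1

Factor powers of 3 from the numerator and denominator of the reduced fraction: 57 = 3^1 · 19 and 7 = 3^0 · 7. Apply v_p(a/b) = v_p(a) − v_p(b): v_3(57/7) = 1 − 0 = 1.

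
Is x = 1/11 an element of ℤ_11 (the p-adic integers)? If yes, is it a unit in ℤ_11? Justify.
x ∉ ℤ_11 (v_11(x) = -1 < 0)

ℤ_11 = {x ∈ ℚ_11 : v_11(x) ≥ 0} and ℤ_11^× = {x ∈ ℤ_11 : v_11(x) = 0}. Here v_11(1/11) = v_11(num) − v_11(den) = -1; compare against these criteria.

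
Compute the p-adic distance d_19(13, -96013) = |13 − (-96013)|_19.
d_19(13, -96013) = 1/6859

Step 1 — x − y = 13 − (-96013) = 96026. Step 2 — v_19(96026) = 3 (factor: 96026 = (19^3 · 14); the sign does not affect v_p). Step 3 — |x − y|_19 = 19^{-3} = 1/6859.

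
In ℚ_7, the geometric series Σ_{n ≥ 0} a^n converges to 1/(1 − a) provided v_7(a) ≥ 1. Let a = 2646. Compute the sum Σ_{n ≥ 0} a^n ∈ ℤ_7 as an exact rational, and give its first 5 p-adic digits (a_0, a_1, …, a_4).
Σ a^n = 1/(1 − a) = -1/2645;  first 5 digits = (1, 0, 5, 0, 5)

v_7(a) = 2 ≥ 1, so the series converges in ℤ_7 to 1/(1 − a) = 1/(1 − 2646) = -1/2645. Expand this rational in ℤ_7: compute digits iteratively via d_i = x_i mod 7, x_{i+1} = (x_i − d_i)/7. The first 5 digits are (1, 0, 5, 0, 5).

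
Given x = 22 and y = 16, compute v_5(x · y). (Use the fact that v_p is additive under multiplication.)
v_5(352) = 0

v_p(x) = 0 (factor: 22 = 5^0 · 22); v_p(y) = 0 (factor: 16 = 5^0 · 16). Additivity: v_p(xy) = v_p(x) + v_p(y) = 0 + 0 = 0. (Direct check: xy = 352 = 5^0 · (352).)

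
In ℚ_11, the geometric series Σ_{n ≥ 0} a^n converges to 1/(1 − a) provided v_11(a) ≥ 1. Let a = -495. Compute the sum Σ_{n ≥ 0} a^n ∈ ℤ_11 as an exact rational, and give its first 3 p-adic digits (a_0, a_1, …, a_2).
Σ a^n = 1/(1 − a) = 1/496;  first 3 digits = (1, 10, 7)

v_11(a) = 1 ≥ 1, so the series converges in ℤ_11 to 1/(1 − a) = 1/(1 − (-495)) = 1/496. Expand this rational in ℤ_11: compute digits iteratively via d_i = x_i mod 11, x_{i+1} = (x_i − d_i)/11. The first 3 digits are (1, 10, 7).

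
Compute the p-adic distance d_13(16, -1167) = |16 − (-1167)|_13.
d_13(16, -1167) = 1/169

Step 1 — x − y = 16 − (-1167) = 1183. Step 2 — v_13(1183) = 2 (factor: 1183 = (13^2 · 7); the sign does not affect v_p). Step 3 — |x − y|_13 = 13^{-2} = 1/169.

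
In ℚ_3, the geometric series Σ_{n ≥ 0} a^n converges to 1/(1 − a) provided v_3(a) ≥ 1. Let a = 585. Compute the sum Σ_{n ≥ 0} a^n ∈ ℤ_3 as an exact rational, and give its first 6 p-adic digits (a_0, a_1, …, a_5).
Σ a^n = 1/(1 − a) = -1/584;  first 6 digits = (1, 0, 2, 0, 2, 0)

v_3(a) = 2 ≥ 1, so the series converges in ℤ_3 to 1/(1 − a) = 1/(1 − 585) = -1/584. Expand this rational in ℤ_3: compute digits iteratively via d_i = x_i mod 3, x_{i+1} = (x_i − d_i)/3. The first 6 digits are (1, 0, 2, 0, 2, 0).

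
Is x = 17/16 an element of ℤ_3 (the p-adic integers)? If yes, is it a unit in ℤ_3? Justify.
x ∈ ℤ_3^× (unit); v_3(x) = 0

ℤ_3 = {x ∈ ℚ_3 : v_3(x) ≥ 0} and ℤ_3^× = {x ∈ ℤ_3 : v_3(x) = 0}. Here v_3(17/16) = v_3(num) − v_3(den) = 0; compare against these criteria.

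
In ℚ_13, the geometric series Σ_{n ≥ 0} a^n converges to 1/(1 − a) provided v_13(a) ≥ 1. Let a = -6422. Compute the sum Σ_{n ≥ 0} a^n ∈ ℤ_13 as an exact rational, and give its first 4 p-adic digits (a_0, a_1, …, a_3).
Σ a^n = 1/(1 − a) = 1/6423;  first 4 digits = (1, 0, 1, 10)

v_13(a) = 2 ≥ 1, so the series converges in ℤ_13 to 1/(1 − a) = 1/(1 − (-6422)) = 1/6423. Expand this rational in ℤ_13: compute digits iteratively via d_i = x_i mod 13, x_{i+1} = (x_i − d_i)/13. The first 4 digits are (1, 0, 1, 10).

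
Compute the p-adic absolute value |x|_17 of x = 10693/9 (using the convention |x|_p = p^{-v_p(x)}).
|10693/9|_17 = 1/289

Step 1 — compute v_17(x) by factoring powers of 17 out of the numerator and denominator: v_17(10693/9) = 2. Step 2 — apply |x|_p = p^{-v_p(x)} = 17^{-2} = 1/289.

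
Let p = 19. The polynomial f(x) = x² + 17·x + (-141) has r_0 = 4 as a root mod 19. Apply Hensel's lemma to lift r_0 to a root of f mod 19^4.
r_3 = 108855 (mod 130321)

Hensel: r_{i+1} = r_i − f(r_i)·(f′(r_i))^{-1} mod 19^{i+2}, f′(x) = 2x + 17. Iterate:
  r_0 = 4 (mod 19)
  r_1 = 194 (mod 361)
  r_2 = 5970 (mod 6859)
  r_3 = 108855 (mod 130321)
Final: r = 108855 satisfies f(r) ≡ 0 mod 19^4.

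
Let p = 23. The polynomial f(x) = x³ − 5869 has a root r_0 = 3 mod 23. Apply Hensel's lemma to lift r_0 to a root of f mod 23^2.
r_1 = 141 (mod 529)

Hensel: r_{i+1} = r_i − f(r_i)/f′(r_i) mod 23^{i+2}, where f′(x) = 3x². Iterate:
  r_0 = 3 (mod 23)
  r_1 = 141 (mod 529)
Final: r = 141 with f(r) ≡ 0 mod 23^2.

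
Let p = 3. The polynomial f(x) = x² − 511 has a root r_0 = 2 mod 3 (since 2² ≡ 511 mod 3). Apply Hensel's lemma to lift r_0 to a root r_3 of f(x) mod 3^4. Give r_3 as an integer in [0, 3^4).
r_3 = 5 (mod 81)

Hensel's recurrence: r_{i+1} = r_i − f(r_i)·(f′(r_i))^{-1} mod 3^{i+2}, with f′(x) = 2x. Iterate:
  r_0 = 2 (mod 3)
  r_1 = 5 (mod 9)
  r_2 = 5 (mod 27)
  r_3 = 5 (mod 81)
Final: r_3 = 5, and one checks f(r_3) ≡ 0 mod 3^4.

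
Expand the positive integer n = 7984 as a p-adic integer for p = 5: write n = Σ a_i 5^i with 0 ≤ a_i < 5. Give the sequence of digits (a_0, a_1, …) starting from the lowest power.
(a_0, a_1, …) = (4, 1, 4, 3, 2, 2)

Repeated division by 5 gives the digits low-to-high: 7984 = 4 + 1·5^1 + 4·5^2 + 3·5^3 + 2·5^4 + 2·5^5. Digit sequence: (4, 1, 4, 3, 2, 2).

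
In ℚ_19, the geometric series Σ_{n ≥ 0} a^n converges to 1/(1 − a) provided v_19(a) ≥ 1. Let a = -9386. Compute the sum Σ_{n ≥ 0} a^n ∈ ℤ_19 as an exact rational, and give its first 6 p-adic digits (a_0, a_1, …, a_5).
Σ a^n = 1/(1 − a) = 1/9387;  first 6 digits = (1, 0, 12, 17, 10, 16)

v_19(a) = 2 ≥ 1, so the series converges in ℤ_19 to 1/(1 − a) = 1/(1 − (-9386)) = 1/9387. Expand this rational in ℤ_19: compute digits iteratively via d_i = x_i mod 19, x_{i+1} = (x_i − d_i)/19. The first 6 digits are (1, 0, 12, 17, 10, 16).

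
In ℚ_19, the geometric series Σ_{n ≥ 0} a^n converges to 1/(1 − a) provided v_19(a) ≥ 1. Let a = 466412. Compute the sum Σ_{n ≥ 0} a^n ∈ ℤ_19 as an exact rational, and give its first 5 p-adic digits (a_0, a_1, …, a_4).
Σ a^n = 1/(1 − a) = -1/466411;  first 5 digits = (1, 0, 0, 11, 3)

v_19(a) = 3 ≥ 1, so the series converges in ℤ_19 to 1/(1 − a) = 1/(1 − 466412) = -1/466411. Expand this rational in ℤ_19: compute digits iteratively via d_i = x_i mod 19, x_{i+1} = (x_i − d_i)/19. The first 5 digits are (1, 0, 0, 11, 3).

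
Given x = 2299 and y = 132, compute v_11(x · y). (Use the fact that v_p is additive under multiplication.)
v_11(303468) = 3

v_p(x) = 2 (factor: 2299 = 11^2 · 19); v_p(y) = 1 (factor: 132 = 11^1 · 12). Additivity: v_p(xy) = v_p(x) + v_p(y) = 2 + 1 = 3. (Direct check: xy = 303468 = 11^3 · (228).)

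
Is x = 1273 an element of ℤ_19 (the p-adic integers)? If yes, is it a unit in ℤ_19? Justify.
x ∈ ℤ_19 but not a unit; v_19(x) = 1 > 0

ℤ_19 = {x ∈ ℚ_19 : v_19(x) ≥ 0} and ℤ_19^× = {x ∈ ℤ_19 : v_19(x) = 0}. Here v_19(1273) = v_19(num) − v_19(den) = 1; compare against these criteria.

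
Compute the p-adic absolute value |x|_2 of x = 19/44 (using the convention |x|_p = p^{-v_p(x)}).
|19/44|_2 = 4

Step 1 — compute v_2(x) by factoring powers of 2 out of the numerator and denominator: v_2(19/44) = -2. Step 2 — apply |x|_p = p^{-v_p(x)} = 2^{2} = 4.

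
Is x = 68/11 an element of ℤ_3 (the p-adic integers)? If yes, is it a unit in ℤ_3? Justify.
x ∈ ℤ_3^× (unit); v_3(x) = 0

ℤ_3 = {x ∈ ℚ_3 : v_3(x) ≥ 0} and ℤ_3^× = {x ∈ ℤ_3 : v_3(x) = 0}. Here v_3(68/11) = v_3(num) − v_3(den) = 0; compare against these criteria.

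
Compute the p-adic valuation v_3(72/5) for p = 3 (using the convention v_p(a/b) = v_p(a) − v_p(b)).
v_3(72/5) = 2

Factor powers of 3 from the numerator and denominator of the reduced fraction: 72 = 3^2 · 8 and 5 = 3^0 · 5. Apply v_p(a/b) = v_p(a) − v_p(b): v_3(72/5) = 2 − 0 = 2.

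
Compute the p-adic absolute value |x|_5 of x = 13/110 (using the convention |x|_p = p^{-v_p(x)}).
|13/110|_5 = 5

Step 1 — compute v_5(x) by factoring powers of 5 out of the numerator and denominator: v_5(13/110) = -1. Step 2 — apply |x|_p = p^{-v_p(x)} = 5^{1} = 5.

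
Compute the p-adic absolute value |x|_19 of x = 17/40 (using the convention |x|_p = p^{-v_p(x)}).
|17/40|_19 = 1

Step 1 — compute v_19(x) by factoring powers of 19 out of the numerator and denominator: v_19(17/40) = 0. Step 2 — apply |x|_p = p^{-v_p(x)} = 19^{0} = 1.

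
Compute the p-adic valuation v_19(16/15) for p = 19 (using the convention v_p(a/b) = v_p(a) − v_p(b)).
v_19(16/15) = 0

Factor powers of 19 from the numerator and denominator of the reduced fraction: 16 = 19^0 · 16 and 15 = 19^0 · 15. Apply v_p(a/b) = v_p(a) − v_p(b): v_19(16/15) = 0 − 0 = 0.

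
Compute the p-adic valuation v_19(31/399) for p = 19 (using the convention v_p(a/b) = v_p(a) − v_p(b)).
v_19(31/399) = -1

Factor powers of 19 from the numerator and denominator of the reduced fraction: 31 = 19^0 · 31 and 399 = 19^1 · 21. Apply v_p(a/b) = v_p(a) − v_p(b): v_19(31/399) = 0 − 1 = -1.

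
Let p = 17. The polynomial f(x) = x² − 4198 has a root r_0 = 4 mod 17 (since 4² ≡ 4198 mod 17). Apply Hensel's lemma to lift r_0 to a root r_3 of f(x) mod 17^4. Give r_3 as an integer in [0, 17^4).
r_3 = 21985 (mod 83521)

Hensel's recurrence: r_{i+1} = r_i − f(r_i)·(f′(r_i))^{-1} mod 17^{i+2}, with f′(x) = 2x. Iterate:
  r_0 = 4 (mod 17)
  r_1 = 21 (mod 289)
  r_2 = 2333 (mod 4913)
  r_3 = 21985 (mod 83521)
Final: r_3 = 21985, and one checks f(r_3) ≡ 0 mod 17^4.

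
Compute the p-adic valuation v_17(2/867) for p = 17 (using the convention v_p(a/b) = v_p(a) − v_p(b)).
v_17(2/867) = -2

Factor powers of 17 from the numerator and denominator of the reduced fraction: 2 = 17^0 · 2 and 867 = 17^2 · 3. Apply v_p(a/b) = v_p(a) − v_p(b): v_17(2/867) = 0 − 2 = -2.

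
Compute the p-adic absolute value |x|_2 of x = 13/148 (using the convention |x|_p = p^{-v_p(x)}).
|13/148|_2 = 4

Step 1 — compute v_2(x) by factoring powers of 2 out of the numerator and denominator: v_2(13/148) = -2. Step 2 — apply |x|_p = p^{-v_p(x)} = 2^{2} = 4.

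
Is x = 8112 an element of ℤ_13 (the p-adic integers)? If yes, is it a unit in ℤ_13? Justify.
x ∈ ℤ_13 but not a unit; v_13(x) = 2 > 0

ℤ_13 = {x ∈ ℚ_13 : v_13(x) ≥ 0} and ℤ_13^× = {x ∈ ℤ_13 : v_13(x) = 0}. Here v_13(8112) = v_13(num) − v_13(den) = 2; compare against these criteria.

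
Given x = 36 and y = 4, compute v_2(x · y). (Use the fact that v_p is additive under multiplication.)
v_2(144) = 4

v_p(x) = 2 (factor: 36 = 2^2 · 9); v_p(y) = 2 (factor: 4 = 2^2 · 1). Additivity: v_p(xy) = v_p(x) + v_p(y) = 2 + 2 = 4. (Direct check: xy = 144 = 2^4 · (9).)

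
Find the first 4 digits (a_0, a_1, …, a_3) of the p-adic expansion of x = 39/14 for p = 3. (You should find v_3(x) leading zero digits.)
(a_0, …, a_3) = (0, 2, 2, 2)

v_3(39/14) = 1, so a_0 = ... = a_0 = 0. Factor out: x = 3^1 · u with u = 13/14 a unit in ℤ_3. Expand u iteratively via a_{v+i} = u_i mod 3, u_{i+1} = (u_i − a_{v+i})/3:
  u_0 = 13/14;  a_1 = 2;  u_1 = (u_0 − 2)/3 = -5/14
  u_1 = -5/14;  a_2 = 2;  u_2 = (u_1 − 2)/3 = -11/14
  u_2 = -11/14;  a_3 = 2;  u_3 = (u_2 − 2)/3 = -13/14
Digits: (0, 2, 2, 2).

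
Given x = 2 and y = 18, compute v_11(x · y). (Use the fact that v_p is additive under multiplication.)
v_11(36) = 0

v_p(x) = 0 (factor: 2 = 11^0 · 2); v_p(y) = 0 (factor: 18 = 11^0 · 18). Additivity: v_p(xy) = v_p(x) + v_p(y) = 0 + 0 = 0. (Direct check: xy = 36 = 11^0 · (36).)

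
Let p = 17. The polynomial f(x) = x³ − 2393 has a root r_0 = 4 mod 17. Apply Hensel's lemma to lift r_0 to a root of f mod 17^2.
r_1 = 191 (mod 289)

Hensel: r_{i+1} = r_i − f(r_i)/f′(r_i) mod 17^{i+2}, where f′(x) = 3x². Iterate:
  r_0 = 4 (mod 17)
  r_1 = 191 (mod 289)
Final: r = 191 with f(r) ≡ 0 mod 17^2.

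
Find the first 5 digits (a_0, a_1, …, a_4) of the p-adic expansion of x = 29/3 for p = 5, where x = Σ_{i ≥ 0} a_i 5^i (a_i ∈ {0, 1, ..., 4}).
(a_0, …, a_4) = (3, 3, 3, 1, 3)

v_5(29/3) = 0 (numerator and denominator both coprime to 5), so x ∈ ℤ_5^×. Compute digits iteratively via a_i = x_i mod 5, x_{i+1} = (x_i − a_i)/5, with x_0 = x:
  x_0 = 29/3;  a_0 = 3;  x_1 = (x_0 − 3)/5 = 4/3
  x_1 = 4/3;  a_1 = 3;  x_2 = (x_1 − 3)/5 = -1/3
  x_2 = -1/3;  a_2 = 3;  x_3 = (x_2 − 3)/5 = -2/3
  x_3 = -2/3;  a_3 = 1;  x_4 = (x_3 − 1)/5 = -1/3
  x_4 = -1/3;  a_4 = 3;  x_5 = (x_4 − 3)/5 = -2/3
Digits: (3, 3, 3, 1, 3).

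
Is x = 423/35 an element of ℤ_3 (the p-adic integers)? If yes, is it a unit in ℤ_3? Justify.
x ∈ ℤ_3 but not a unit; v_3(x) = 2 > 0

ℤ_3 = {x ∈ ℚ_3 : v_3(x) ≥ 0} and ℤ_3^× = {x ∈ ℤ_3 : v_3(x) = 0}. Here v_3(423/35) = v_3(num) − v_3(den) = 2; compare against these criteria.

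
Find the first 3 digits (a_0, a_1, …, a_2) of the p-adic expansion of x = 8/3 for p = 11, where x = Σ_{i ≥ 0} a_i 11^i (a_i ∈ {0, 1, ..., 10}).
(a_0, …, a_2) = (10, 3, 7)

v_11(8/3) = 0 (numerator and denominator both coprime to 11), so x ∈ ℤ_11^×. Compute digits iteratively via a_i = x_i mod 11, x_{i+1} = (x_i − a_i)/11, with x_0 = x:
  x_0 = 8/3;  a_0 = 10;  x_1 = (x_0 − 10)/11 = -2/3
  x_1 = -2/3;  a_1 = 3;  x_2 = (x_1 − 3)/11 = -1/3
  x_2 = -1/3;  a_2 = 7;  x_3 = (x_2 − 7)/11 = -2/3
Digits: (10, 3, 7).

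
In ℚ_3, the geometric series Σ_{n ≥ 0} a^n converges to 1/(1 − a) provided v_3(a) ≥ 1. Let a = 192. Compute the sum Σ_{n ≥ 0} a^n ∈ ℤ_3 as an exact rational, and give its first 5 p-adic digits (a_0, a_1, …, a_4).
Σ a^n = 1/(1 − a) = -1/191;  first 5 digits = (1, 1, 1, 2, 2)

v_3(a) = 1 ≥ 1, so the series converges in ℤ_3 to 1/(1 − a) = 1/(1 − 192) = -1/191. Expand this rational in ℤ_3: compute digits iteratively via d_i = x_i mod 3, x_{i+1} = (x_i − d_i)/3. The first 5 digits are (1, 1, 1, 2, 2).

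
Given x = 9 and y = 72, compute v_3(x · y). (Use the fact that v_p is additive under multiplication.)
v_3(648) = 4

v_p(x) = 2 (factor: 9 = 3^2 · 1); v_p(y) = 2 (factor: 72 = 3^2 · 8). Additivity: v_p(xy) = v_p(x) + v_p(y) = 2 + 2 = 4. (Direct check: xy = 648 = 3^4 · (8).)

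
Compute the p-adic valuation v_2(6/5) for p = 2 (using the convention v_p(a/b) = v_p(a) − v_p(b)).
v_2(6/5) = 1

Factor powers of 2 from the numerator and denominator of the reduced fraction: 6 = 2^1 · 3 and 5 = 2^0 · 5. Apply v_p(a/b) = v_p(a) − v_p(b): v_2(6/5) = 1 − 0 = 1.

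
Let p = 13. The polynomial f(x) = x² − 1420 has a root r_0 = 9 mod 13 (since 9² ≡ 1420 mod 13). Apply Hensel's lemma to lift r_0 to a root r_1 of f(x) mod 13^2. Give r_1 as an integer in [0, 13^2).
r_1 = 74 (mod 169)

Hensel's recurrence: r_{i+1} = r_i − f(r_i)·(f′(r_i))^{-1} mod 13^{i+2}, with f′(x) = 2x. Iterate:
  r_0 = 9 (mod 13)
  r_1 = 74 (mod 169)
Final: r_1 = 74, and one checks f(r_1) ≡ 0 mod 13^2.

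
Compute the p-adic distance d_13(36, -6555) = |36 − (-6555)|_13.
d_13(36, -6555) = 1/2197

Step 1 — x − y = 36 − (-6555) = 6591. Step 2 — v_13(6591) = 3 (factor: 6591 = (13^3 · 3); the sign does not affect v_p). Step 3 — |x − y|_13 = 13^{-3} = 1/2197.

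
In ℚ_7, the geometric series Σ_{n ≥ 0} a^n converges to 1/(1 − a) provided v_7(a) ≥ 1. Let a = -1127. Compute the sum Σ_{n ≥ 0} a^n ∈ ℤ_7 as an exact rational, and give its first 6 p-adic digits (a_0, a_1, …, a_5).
Σ a^n = 1/(1 − a) = 1/1128;  first 6 digits = (1, 0, 5, 3, 3, 5)

v_7(a) = 2 ≥ 1, so the series converges in ℤ_7 to 1/(1 − a) = 1/(1 − (-1127)) = 1/1128. Expand this rational in ℤ_7: compute digits iteratively via d_i = x_i mod 7, x_{i+1} = (x_i − d_i)/7. The first 6 digits are (1, 0, 5, 3, 3, 5).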